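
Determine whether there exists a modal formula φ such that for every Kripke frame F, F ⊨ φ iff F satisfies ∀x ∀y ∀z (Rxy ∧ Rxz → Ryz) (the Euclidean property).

Yes — defined by ◇r → □◇r

This is a Sahlqvist condition; the 5 axiom ◇r → □◇r defines it.
Suppose ◇r→□◇r is valid. Take Rxy, Rxz and set V(r)={y}. Then ◇r at x, so □◇r at x, so ◇r at z, so some w with Rzw has r; w=y, i.e. Rzy. By symmetry of the argument, Ryz.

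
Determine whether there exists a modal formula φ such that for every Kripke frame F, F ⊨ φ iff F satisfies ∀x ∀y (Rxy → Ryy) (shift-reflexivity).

This is a Sahlqvist condition; the T□ axiom □(□r → r) defines it.

Yes — defined by □(□r → r)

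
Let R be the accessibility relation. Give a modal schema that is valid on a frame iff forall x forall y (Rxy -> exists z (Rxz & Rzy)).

A defining formula is □□r → □r (the C4 axiom).
Suppose □□r→□r is valid. Take Rxy and set V(r)={w : xR²w}. Then □□r at x, so □r at x, so r at y, i.e. ∃z(Rxz∧Rzy).

□□r → □r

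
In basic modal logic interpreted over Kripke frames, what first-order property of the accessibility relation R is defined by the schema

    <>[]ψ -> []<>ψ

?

Suppose ◇□ψ→□◇ψ is valid. Take Rxy, Rxz and set V(ψ)={w : Ryw}. Then □ψ at y so ◇□ψ at x, so □◇ψ at x, so ◇ψ at z, giving w with Rzw and Ryw.

convergence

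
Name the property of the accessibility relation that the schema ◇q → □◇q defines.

Suppose ◇q→□◇q is valid. Take Rxy, Rxz and set V(q)={y}. Then ◇q at x, so □◇q at x, so ◇q at z, so some w with Rzw has q; w=y, i.e. Rzy. By symmetry of the argument, Ryz.

The Euclidean property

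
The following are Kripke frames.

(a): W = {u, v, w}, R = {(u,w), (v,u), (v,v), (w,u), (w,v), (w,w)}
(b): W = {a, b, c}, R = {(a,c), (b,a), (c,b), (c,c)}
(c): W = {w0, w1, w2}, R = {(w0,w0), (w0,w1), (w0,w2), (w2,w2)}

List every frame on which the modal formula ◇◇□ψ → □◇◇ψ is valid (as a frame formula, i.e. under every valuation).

(a)

Frame correspondent (Sahlqvist): ∀x ∀y ∀z ((xR²y ∧ xRz) → ∃w (yRw ∧ zR²w)) — i.e. a generalized confluence (Geach) condition.
(a): condition met.
(b): fails — cR²b, cRb but no w with bRw and bR²w.
(c): fails — w0R²w0, w0Rw1 but no w with w0Rw and w1R²w.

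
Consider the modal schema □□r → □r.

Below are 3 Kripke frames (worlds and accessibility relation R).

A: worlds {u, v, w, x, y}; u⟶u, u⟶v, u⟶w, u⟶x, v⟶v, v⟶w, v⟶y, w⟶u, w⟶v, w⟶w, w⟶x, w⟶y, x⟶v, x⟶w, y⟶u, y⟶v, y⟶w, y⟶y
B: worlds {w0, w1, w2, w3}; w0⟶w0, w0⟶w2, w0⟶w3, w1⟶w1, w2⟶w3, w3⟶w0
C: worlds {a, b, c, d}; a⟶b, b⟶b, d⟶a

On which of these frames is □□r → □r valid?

A

Frame correspondent (Sahlqvist): ∀x ∀y (Rxy → ∃z (Rxz ∧ Rzy)) — i.e. density.
A: satisfies the condition.
B: fails — Rw2w3 but no z with Rw2z and Rzw3.
C: fails — Rda but no z with Rdz and Rza.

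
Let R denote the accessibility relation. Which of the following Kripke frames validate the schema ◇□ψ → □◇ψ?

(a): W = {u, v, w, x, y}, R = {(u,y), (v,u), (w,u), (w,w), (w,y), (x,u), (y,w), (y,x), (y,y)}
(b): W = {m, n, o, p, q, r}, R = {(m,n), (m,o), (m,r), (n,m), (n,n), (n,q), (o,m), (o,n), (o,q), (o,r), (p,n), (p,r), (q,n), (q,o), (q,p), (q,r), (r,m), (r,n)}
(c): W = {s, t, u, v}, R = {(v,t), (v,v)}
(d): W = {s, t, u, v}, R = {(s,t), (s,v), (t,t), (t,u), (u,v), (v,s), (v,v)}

(b)

The schema corresponds to convergence: ∀x ∀y ∀z (Rxy ∧ Rxz → ∃w (Ryw ∧ Rzw)).
(a): fails — Ryx and Ryy but x and y have no common successor.
(b): holds.
(c): fails — Rvt and Rvt but t and t have no common successor.
(d): fails — Rsv and Rst but v and t have no common successor.
Valid on: (b).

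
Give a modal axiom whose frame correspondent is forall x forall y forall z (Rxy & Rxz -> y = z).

◇r → □r

This is partial functionality; the standard corresponding axiom is CD: ◇r → □r.
Suppose ◇r→□r is valid. Take Rxy, Rxz and set V(r)={y}. Then ◇r at x, so □r at x, so r at z, i.e. z=y.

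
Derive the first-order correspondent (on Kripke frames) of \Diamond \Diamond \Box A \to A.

This is a Sahlqvist (Geach-type) schema ◇^2□^1A → □^0◇^0A.
First-order correspondent: \forall x \forall y (x R^2 y \to \exists w (yRw \wedge x = w)).

\forall x \forall y (x R^2 y \to \exists w (yRw \wedge x = w))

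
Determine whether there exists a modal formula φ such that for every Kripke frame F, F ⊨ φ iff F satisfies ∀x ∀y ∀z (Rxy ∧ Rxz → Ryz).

The condition is the Euclidean property. A defining modal formula is ◇q → □◇q.
Suppose ◇q→□◇q is valid. Take Rxy, Rxz and set V(q)={y}. Then ◇q at x, so □◇q at x, so ◇q at z, so some w with Rzw has q; w=y, i.e. Rzy. By symmetry of the argument, Ryz.

Definable; ◇q → □◇q defines it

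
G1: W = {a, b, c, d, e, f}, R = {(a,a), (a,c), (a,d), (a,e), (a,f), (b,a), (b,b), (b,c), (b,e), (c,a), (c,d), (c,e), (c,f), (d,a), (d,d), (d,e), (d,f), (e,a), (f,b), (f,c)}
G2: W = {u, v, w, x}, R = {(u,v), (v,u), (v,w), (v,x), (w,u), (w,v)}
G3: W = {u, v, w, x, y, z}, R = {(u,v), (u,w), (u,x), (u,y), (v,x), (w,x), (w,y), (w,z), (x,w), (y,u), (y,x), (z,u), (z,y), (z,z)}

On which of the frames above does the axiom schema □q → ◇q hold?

The schema corresponds to seriality: ∀x ∃y Rxy.
G1: holds.
G2: fails — world x has no successor.
G3: holds.
Valid on: G1, G3.

G1, G3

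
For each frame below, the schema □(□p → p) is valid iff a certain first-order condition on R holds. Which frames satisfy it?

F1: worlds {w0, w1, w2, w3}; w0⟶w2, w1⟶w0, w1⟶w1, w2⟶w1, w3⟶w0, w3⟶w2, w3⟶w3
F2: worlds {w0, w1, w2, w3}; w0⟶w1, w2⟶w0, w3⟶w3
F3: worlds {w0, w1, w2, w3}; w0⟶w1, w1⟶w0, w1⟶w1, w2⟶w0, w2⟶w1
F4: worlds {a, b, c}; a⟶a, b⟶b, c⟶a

This is the axiom for shift-reflexivity; its first-order frame correspondent is ∀x ∀y (Rxy → Ryy).
F1: fails — Rw1w0 but not Rw0w0.
F2: fails — Rw0w1 but not Rw1w1.
F3: fails — Rw1w0 but not Rw0w0.
F4: satisfies the condition.

F4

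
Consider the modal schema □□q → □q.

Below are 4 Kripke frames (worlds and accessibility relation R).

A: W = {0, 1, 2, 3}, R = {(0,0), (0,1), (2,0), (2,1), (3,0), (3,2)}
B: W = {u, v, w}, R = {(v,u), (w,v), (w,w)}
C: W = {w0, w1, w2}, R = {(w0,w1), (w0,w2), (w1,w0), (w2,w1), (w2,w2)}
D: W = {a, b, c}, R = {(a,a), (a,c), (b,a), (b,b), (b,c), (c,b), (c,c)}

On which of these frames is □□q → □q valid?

Frame correspondent (Sahlqvist): ∀x ∀y (Rxy → ∃z (Rxz ∧ Rzy)) — i.e. density.
A: fails — R32 but no z with R3z and Rz2.
B: fails — Rvu but no z with Rvz and Rzu.
C: fails — Rw1w0 but no z with Rw1z and Rzw0.
D: holds.

D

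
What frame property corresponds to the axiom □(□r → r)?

Suppose □(□r→r) is valid. Take Rxy and set V(r)={w : Ryw}. Then at y, □r holds; since □(□r→r) at x, □r→r at y, so r at y, i.e. Ryy.
Conversely, any frame satisfying ∀x ∀y (Rxy → Ryy) validates the schema.
Frame condition: ∀x ∀y (Rxy → Ryy).

shift-reflexivity: ∀x ∀y (Rxy → Ryy)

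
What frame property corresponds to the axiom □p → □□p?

Transitivity

Suppose □p→□□p is valid. Take Rxy, Ryz and set V(p)={w : Rxw}. Then □p at x, so □□p at x, so □p at y, so p at z, i.e. Rxz.
The converse is a direct semantic check.
Frame condition: ∀x ∀y ∀z (Rxy ∧ Ryz → Rxz).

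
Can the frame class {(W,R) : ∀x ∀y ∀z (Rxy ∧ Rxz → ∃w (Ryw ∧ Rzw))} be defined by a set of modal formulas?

Yes: it is convergence, defined by the .2 schema ◇□r → □◇r.

Definable; ◇□r → □◇r defines it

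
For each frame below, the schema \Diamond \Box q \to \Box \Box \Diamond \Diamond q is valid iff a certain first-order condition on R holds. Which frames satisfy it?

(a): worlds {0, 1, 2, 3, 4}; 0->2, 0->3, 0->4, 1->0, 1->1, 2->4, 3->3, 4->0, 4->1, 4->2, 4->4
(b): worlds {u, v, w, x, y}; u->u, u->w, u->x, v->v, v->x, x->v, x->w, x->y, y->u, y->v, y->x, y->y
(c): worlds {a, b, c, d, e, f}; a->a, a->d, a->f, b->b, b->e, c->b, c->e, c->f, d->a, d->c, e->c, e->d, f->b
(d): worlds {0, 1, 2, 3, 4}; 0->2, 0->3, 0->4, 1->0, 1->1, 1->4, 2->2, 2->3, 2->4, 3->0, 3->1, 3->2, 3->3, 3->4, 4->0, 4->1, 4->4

Frame correspondent (Sahlqvist): \forall x \forall y \forall z ((xRy \wedge x R^2 z) \to \exists w (yRw \wedge z R^2 w)) — i.e. a generalized confluence (Geach) condition.
(a): fails — 0R2, 0R²3 but no w with 2Rw and 3R²w.
(b): fails — uRu, uR²w but no t with uRt and wR²t.
(c): fails — aRa, aR²f but no w with aRw and fR²w.
(d): condition met.

(d)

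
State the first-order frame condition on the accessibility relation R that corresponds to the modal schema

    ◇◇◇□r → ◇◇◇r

This is a Sahlqvist (Geach-type) schema ◇^3□^1r → □^0◇^3r.
First-order correspondent: ∀x ∀y (xR³y → ∃w (yRw ∧ xR³w)).

∀x ∀y (xR³y → ∃w (yRw ∧ xR³w))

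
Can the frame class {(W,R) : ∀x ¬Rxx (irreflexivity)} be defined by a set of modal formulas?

If a class were modally definable it would be closed under surjective bounded morphisms (Goldblatt–Thomason).
The 4-cycle (worlds 0,1,2,3 with 0→1→2→3→0) is irreflexive, and the map sending every world to a single reflexive point • is a surjective bounded morphism (forth: every edge maps to (•,•); back: every world has a successor). So any modal formula valid on the 4-cycle is also valid on the reflexive point, which is not irreflexive.
Hence irreflexivity is not modally definable.

No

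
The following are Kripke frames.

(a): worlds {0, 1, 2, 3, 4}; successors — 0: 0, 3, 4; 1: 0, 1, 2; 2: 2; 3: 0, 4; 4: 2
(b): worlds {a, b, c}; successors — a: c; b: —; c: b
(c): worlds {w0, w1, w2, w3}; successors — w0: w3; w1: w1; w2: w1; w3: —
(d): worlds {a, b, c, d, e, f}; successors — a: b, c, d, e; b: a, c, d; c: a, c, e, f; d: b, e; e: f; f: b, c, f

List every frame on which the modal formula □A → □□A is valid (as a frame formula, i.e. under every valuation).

(c)

The schema corresponds to transitivity: ∀x ∀y ∀z (Rxy ∧ Ryz → Rxz).
(a): fails — R10 and R04 but not R14.
(b): fails — Rac and Rcb but not Rab.
(c): satisfies the condition.
(d): fails — Rbc and Rcf but not Rbf.
Valid on: (c).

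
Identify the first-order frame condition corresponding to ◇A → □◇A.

The Euclidean property

Suppose ◇A→□◇A is valid. Take Rxy, Rxz and set V(A)={y}. Then ◇A at x, so □◇A at x, so ◇A at z, so some w with Rzw has A; w=y, i.e. Rzy. By symmetry of the argument, Ryz.
The converse is a direct semantic check.
Frame condition: ∀x ∀y ∀z (Rxy ∧ Rxz → Ryz).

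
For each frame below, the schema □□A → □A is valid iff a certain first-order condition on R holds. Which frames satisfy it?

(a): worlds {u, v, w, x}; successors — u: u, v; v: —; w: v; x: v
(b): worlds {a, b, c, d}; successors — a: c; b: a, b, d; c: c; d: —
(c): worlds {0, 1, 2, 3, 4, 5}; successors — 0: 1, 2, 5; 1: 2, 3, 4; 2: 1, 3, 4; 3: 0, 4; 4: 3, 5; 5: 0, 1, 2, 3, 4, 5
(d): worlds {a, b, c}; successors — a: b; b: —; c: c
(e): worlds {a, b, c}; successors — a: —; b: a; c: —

(b)

Frame correspondent (Sahlqvist): ∀x ∀y (Rxy → ∃z (Rxz ∧ Rzy)) — i.e. density.
(a): fails — Rwv but no z with Rwz and Rzv.
(b): condition met.
(c): fails — R34 but no z with R3z and Rz4.
(d): fails — Rab but no z with Raz and Rzb.
(e): fails — Rba but no z with Rbz and Rza.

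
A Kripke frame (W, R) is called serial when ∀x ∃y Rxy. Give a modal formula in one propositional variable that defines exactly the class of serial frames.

A defining formula is □ψ → ◇ψ (the D axiom).

□ψ → ◇ψ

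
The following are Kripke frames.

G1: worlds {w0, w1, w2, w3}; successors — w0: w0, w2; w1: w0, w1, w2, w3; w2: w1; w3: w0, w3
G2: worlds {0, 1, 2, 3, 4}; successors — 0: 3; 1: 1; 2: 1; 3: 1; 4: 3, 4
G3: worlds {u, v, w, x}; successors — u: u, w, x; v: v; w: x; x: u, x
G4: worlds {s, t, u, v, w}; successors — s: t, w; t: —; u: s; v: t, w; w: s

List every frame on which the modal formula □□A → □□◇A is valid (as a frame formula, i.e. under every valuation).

G2, G3

Frame correspondent (Sahlqvist): ∀x ∀z (xR²z → ∃w (xR²w ∧ zRw)) — i.e. a generalized confluence (Geach) condition.
G1: fails — w3R²w2 but no w with w3R²w and w2Rw.
G2: condition met.
G3: condition met.
G4: fails — sR²s but no w* with sR²w* and sRw*.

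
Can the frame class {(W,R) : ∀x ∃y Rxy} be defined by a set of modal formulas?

Definable; □q → ◇q defines it

This is a Sahlqvist condition; the D axiom □q → ◇q defines it.
Suppose □q→◇q is valid. At any x set V(q)=W. Then □q at x, so ◇q at x, so x has a successor.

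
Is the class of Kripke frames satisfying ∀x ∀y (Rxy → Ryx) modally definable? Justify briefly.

The condition is symmetry. A defining modal formula is r → □◇r.
Suppose r→□◇r is valid. Take Rxy and set V(r)={x}. Then r at x, so □◇r at x, so ◇r at y, so some z with Ryz has r; z=x, i.e. Ryx.

Yes — defined by r → □◇r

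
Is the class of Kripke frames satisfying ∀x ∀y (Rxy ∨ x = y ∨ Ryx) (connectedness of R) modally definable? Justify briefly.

If a class were modally definable it would be closed under disjoint unions (Goldblatt–Thomason).
Take 4 disjoint single-world reflexive frames: each is trivially connected, but their disjoint union has 4 worlds with no edge between distinct components, so it is not connected.
Hence connectedness of R is not modally definable.

No — not modally definable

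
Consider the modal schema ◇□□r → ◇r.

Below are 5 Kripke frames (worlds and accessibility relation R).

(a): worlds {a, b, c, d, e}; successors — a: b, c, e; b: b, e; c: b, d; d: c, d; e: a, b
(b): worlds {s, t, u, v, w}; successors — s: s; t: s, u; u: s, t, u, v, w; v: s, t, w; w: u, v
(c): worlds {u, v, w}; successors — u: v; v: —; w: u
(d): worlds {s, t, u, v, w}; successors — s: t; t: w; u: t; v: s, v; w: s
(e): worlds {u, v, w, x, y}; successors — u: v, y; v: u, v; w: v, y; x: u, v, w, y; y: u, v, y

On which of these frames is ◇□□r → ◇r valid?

(a), (b), (e)

This is the axiom for a generalized confluence (Geach) condition; its first-order frame correspondent is ∀x ∀y (xRy → ∃w (yR²w ∧ xRw)).
(a): ✓.
(b): ✓.
(c): fails — uRv but no t with vR²t and uRt.
(d): fails — sRt but no w* with tR²w* and sRw*.
(e): ✓.
Valid on: (a), (b), (e).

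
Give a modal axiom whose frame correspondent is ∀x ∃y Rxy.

□p → ◇p

A defining formula is □p → ◇p (the D axiom).
Suppose □p→◇p is valid. At any x set V(p)=W. Then □p at x, so ◇p at x, so x has a successor.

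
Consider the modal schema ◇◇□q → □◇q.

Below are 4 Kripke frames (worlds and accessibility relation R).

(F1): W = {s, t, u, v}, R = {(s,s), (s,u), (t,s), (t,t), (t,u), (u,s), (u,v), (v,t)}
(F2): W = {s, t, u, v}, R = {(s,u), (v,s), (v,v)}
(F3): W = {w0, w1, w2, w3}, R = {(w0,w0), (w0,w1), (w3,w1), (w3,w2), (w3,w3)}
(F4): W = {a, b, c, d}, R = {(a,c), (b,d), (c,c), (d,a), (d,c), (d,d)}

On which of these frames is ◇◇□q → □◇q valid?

(F4)

This is the axiom for a generalized confluence (Geach) condition; its first-order frame correspondent is ∀x ∀y ∀z ((xR²y ∧ xRz) → ∃w (yRw ∧ zRw)).
(F1): fails — sR²v, sRs but no w with vRw and sRw.
(F2): fails — vR²s, vRv but no w with sRw and vRw.
(F3): fails — w0R²w0, w0Rw1 but no w with w0Rw and w1Rw.
(F4): holds.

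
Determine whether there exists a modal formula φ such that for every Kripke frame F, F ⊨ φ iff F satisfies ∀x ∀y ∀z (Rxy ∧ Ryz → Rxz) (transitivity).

Yes, by □r → □□r

The condition is transitivity. A defining modal formula is □r → □□r.
Suppose □r→□□r is valid. Take Rxy, Ryz and set V(r)={w : Rxw}. Then □r at x, so □□r at x, so □r at y, so r at z, i.e. Rxz.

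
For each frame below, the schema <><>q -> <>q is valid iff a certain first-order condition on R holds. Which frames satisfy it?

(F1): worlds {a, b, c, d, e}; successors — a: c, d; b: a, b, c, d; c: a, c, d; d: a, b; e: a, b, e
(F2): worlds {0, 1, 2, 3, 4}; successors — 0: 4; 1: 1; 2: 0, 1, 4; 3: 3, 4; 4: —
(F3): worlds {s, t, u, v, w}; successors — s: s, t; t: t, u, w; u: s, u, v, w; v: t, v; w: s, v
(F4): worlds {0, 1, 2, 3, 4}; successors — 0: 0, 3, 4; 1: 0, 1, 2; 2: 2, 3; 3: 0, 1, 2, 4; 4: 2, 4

(F2)

The schema corresponds to transitivity: forall x forall y forall z (Rxy & Ryz -> Rxz).
(F1): fails — Rcd and Rdb but not Rcb.
(F2): ✓.
(F3): fails — Ruv and Rvt but not Rut.
(F4): fails — R10 and R04 but not R14.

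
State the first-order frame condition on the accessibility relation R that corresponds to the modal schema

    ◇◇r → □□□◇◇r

∀x ∀y ∀z ((xR²y ∧ xR³z) → ∃w (y = w ∧ zR²w))

This is a Sahlqvist (Geach-type) schema ◇^2□^0r → □^3◇^2r.
Minimal-valuation argument: fix x; take any y with xR^2y and any z with xR^3z. Set V(r) to the set of worlds R-reachable from y in exactly 0 steps. Then □^0r holds at y, so the antecedent holds at x; validity forces ◇^2r at z, giving a w with zR^2w and yR^0w.
First-order correspondent: ∀x ∀y ∀z ((xR²y ∧ xR³z) → ∃w (y = w ∧ zR²w)).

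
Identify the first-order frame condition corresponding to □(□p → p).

Suppose □(□p→p) is valid. Take Rxy and set V(p)={w : Ryw}. Then at y, □p holds; since □(□p→p) at x, □p→p at y, so p at y, i.e. Ryy.
The converse is a direct semantic check.
Frame condition: ∀x ∀y (Rxy → Ryy).

shift-reflexivity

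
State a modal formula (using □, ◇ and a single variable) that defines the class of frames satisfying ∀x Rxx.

This is reflexivity; the standard corresponding axiom is T: □q → q.
Suppose □q→q is valid. At any x set V(q)={w : Rxw}. Then □q holds at x, so q holds at x, i.e. Rxx.

□q → q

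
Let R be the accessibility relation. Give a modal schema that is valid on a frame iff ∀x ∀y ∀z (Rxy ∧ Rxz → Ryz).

◇r → □◇r

A defining formula is ◇r → □◇r (the 5 axiom).
Suppose ◇r→□◇r is valid. Take Rxy, Rxz and set V(r)={y}. Then ◇r at x, so □◇r at x, so ◇r at z, so some w with Rzw has r; w=y, i.e. Rzy. By symmetry of the argument, Ryz.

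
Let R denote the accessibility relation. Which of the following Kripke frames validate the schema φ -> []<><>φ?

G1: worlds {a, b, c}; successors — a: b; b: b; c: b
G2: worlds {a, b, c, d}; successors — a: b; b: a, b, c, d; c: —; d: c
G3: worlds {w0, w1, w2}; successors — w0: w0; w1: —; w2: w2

This is the axiom for a generalized confluence (Geach) condition; its first-order frame correspondent is forall x forall z (xRz -> exists w (x = w & z R^2 w)).
G1: fails — aRb but no w with a=w and bR²w.
G2: fails — bRc but no w with b=w and cR²w.
G3: condition met.
Valid on: G3.

G3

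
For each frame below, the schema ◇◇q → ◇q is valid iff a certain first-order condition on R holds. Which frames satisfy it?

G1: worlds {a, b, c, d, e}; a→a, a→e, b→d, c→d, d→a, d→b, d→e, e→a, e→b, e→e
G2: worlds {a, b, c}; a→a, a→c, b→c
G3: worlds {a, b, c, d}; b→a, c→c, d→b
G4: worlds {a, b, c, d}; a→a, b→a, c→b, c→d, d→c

G2

The schema corresponds to transitivity: ∀x ∀y ∀z (Rxy ∧ Ryz → Rxz).
G1: fails — Reb and Rbd but not Red.
G2: ✓.
G3: fails — Rdb and Rba but not Rda.
G4: fails — Rcd and Rdc but not Rcc.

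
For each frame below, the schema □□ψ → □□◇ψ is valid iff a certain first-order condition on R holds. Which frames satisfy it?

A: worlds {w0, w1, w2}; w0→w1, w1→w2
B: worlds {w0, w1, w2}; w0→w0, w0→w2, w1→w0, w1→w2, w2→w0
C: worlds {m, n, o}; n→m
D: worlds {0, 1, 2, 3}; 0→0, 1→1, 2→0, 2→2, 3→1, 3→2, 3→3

This is the axiom for a generalized confluence (Geach) condition; its first-order frame correspondent is ∀x ∀z (xR²z → ∃w (xR²w ∧ zRw)).
A: fails — w0R²w2 but no w with w0R²w and w2Rw.
B: holds.
C: holds.
D: holds.

B, C, D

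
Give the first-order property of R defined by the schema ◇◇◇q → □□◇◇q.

∀x ∀y ∀z ((xR³y ∧ xR²z) → ∃w (y = w ∧ zR²w))

This is a Sahlqvist (Geach-type) schema ◇^3□^0q → □^2◇^2q.
Minimal-valuation argument: fix x; take any y with xR^3y and any z with xR^2z. Set V(q) to the set of worlds R-reachable from y in exactly 0 steps. Then □^0q holds at y, so the antecedent holds at x; validity forces ◇^2q at z, giving a w with zR^2w and yR^0w.
First-order correspondent: ∀x ∀y ∀z ((xR³y ∧ xR²z) → ∃w (y = w ∧ zR²w)).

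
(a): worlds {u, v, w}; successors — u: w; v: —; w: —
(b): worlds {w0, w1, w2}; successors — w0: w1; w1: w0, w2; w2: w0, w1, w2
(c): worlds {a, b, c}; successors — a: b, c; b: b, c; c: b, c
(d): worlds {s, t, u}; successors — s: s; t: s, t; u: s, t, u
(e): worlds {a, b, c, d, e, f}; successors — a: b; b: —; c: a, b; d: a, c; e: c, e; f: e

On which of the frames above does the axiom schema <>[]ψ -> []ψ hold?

(c)

This is the axiom for the Euclidean property; its first-order frame correspondent is forall x forall y forall z (Rxy & Rxz -> Ryz).
(a): fails — Ruw and Ruw but not Rww.
(b): fails — Rw0w1 and Rw0w1 but not Rw1w1.
(c): condition met.
(d): fails — Rts and Rtt but not Rst.
(e): fails — Rab and Rab but not Rbb.
Valid on: (c).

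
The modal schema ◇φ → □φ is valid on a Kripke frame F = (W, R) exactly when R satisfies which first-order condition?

partial functionality

Suppose ◇φ→□φ is valid. Take Rxy, Rxz and set V(φ)={y}. Then ◇φ at x, so □φ at x, so φ at z, i.e. z=y.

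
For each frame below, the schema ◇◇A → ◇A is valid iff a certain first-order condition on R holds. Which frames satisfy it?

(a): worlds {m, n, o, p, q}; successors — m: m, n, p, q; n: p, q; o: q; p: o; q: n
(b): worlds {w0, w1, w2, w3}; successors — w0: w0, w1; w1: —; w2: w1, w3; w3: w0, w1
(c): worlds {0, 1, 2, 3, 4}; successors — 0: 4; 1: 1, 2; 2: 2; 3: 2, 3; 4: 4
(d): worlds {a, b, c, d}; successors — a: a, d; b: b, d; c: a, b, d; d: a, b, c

This is the axiom for transitivity; its first-order frame correspondent is ∀x ∀y ∀z (Rxy ∧ Ryz → Rxz).
(a): fails — Rpo and Roq but not Rpq.
(b): fails — Rw2w3 and Rw3w0 but not Rw2w0.
(c): holds.
(d): fails — Rcd and Rdc but not Rcc.

(c)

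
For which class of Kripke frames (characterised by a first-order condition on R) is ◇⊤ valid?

seriality: ∀x ∃y Rxy

◇⊤ holds at w iff w has a successor, so frame-validity of ◇⊤ is exactly seriality. Equivalently via □ψ → ◇ψ:
Suppose □ψ→◇ψ is valid. At any x set V(ψ)=W. Then □ψ at x, so ◇ψ at x, so x has a successor.
The converse is a direct semantic check.
Frame condition: ∀x ∃y Rxy.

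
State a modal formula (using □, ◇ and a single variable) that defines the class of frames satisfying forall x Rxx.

□p → p

A defining formula is □p → p (the T axiom).
Suppose □p→p is valid. At any x set V(p)={w : Rxw}. Then □p holds at x, so p holds at x, i.e. Rxx.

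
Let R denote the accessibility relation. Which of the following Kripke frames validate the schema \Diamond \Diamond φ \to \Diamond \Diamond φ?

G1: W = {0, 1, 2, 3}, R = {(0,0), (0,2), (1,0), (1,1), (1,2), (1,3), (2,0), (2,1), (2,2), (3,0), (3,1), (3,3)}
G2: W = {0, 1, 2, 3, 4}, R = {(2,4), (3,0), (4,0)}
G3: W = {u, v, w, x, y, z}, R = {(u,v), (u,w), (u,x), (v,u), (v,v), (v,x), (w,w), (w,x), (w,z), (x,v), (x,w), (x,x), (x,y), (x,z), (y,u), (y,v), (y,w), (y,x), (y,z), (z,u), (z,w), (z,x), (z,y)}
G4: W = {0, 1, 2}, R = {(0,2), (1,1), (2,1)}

This is the axiom for a generalized confluence (Geach) condition; its first-order frame correspondent is \forall x \forall y (x R^2 y \to \exists w (y = w \wedge x R^2 w)).
G1: satisfies the condition.
G2: satisfies the condition.
G3: satisfies the condition.
G4: satisfies the condition.
Valid on: G1, G2, G3, G4.

G1, G2, G3, G4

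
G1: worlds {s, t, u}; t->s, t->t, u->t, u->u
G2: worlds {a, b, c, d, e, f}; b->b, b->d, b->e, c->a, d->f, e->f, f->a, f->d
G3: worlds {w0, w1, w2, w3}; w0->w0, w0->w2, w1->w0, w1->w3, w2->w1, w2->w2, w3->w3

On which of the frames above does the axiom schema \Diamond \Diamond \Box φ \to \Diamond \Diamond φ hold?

This is the axiom for a generalized confluence (Geach) condition; its first-order frame correspondent is \forall x \forall y (x R^2 y \to \exists w (yRw \wedge x R^2 w)).
G1: fails — tR²s but no w with sRw and tR²w.
G2: fails — dR²a but no w with aRw and dR²w.
G3: satisfies the condition.

G3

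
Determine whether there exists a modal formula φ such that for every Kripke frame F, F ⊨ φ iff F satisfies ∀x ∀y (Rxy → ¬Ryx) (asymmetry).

Not modally definable

Any modally definable frame class is closed under surjective bounded morphisms.
The 4-cycle (worlds s,t,u,v with s→t→u→v→s) is asymmetric. Mapping every world to a single reflexive point • is a surjective bounded morphism, and the reflexive point is not asymmetric (R•• but asymmetry requires ¬R••).
So no modal formula (or set of formulas) defines exactly the asymmetric frames.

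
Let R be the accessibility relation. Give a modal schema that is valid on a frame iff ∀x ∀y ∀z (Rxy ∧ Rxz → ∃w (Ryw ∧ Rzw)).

A defining formula is ◇□s → □◇s (the .2 axiom).
Suppose ◇□s→□◇s is valid. Take Rxy, Rxz and set V(s)={w : Ryw}. Then □s at y so ◇□s at x, so □◇s at x, so ◇s at z, giving w with Rzw and Ryw.

◇□s → □◇s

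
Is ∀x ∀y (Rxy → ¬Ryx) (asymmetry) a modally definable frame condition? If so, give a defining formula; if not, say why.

Not modally definable

Any modally definable frame class is closed under surjective bounded morphisms.
The 5-cycle (worlds w0,w1,w2,w3,w4 with w0→w1→w2→w3→w4→w0) is asymmetric. Mapping every world to a single reflexive point • is a surjective bounded morphism, and the reflexive point is not asymmetric (R•• but asymmetry requires ¬R••).
So no modal formula (or set of formulas) defines exactly the asymmetric frames.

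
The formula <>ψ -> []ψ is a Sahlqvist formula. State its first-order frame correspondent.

partial functionality

Suppose ◇ψ→□ψ is valid. Take Rxy, Rxz and set V(ψ)={y}. Then ◇ψ at x, so □ψ at x, so ψ at z, i.e. z=y.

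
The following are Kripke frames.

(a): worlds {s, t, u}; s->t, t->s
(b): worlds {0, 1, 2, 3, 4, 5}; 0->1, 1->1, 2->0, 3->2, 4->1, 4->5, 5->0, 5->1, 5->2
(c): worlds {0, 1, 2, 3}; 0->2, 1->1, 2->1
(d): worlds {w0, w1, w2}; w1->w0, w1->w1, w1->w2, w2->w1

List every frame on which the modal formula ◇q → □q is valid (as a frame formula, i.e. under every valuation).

Frame correspondent (Sahlqvist): ∀x ∀y ∀z (Rxy ∧ Rxz → y = z) — i.e. partial functionality.
(a): ✓.
(b): fails — 4 sees both 1 and 5.
(c): ✓.
(d): fails — w1 sees both w0 and w1.

(a), (c)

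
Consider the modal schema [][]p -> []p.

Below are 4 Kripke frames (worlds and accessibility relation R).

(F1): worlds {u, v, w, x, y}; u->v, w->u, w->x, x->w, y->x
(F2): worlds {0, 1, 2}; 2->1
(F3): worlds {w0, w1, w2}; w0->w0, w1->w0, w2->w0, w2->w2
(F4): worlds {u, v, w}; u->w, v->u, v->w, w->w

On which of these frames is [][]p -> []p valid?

Frame correspondent (Sahlqvist): forall x forall y (Rxy -> exists z (Rxz & Rzy)) — i.e. density.
(F1): fails — Rxw but no z with Rxz and Rzw.
(F2): fails — R21 but no z with R2z and Rz1.
(F3): satisfies the condition.
(F4): fails — Rvu but no z with Rvz and Rzu.

(F3)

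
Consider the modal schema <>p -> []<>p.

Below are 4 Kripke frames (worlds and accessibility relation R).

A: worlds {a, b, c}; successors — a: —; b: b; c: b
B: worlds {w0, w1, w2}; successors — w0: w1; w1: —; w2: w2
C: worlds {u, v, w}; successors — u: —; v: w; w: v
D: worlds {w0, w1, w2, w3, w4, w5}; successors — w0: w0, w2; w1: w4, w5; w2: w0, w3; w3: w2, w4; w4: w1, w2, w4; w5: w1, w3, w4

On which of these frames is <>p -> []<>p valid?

The schema corresponds to the Euclidean property: forall x forall y forall z (Rxy & Rxz -> Ryz).
A: satisfies the condition.
B: fails — Rw0w1 and Rw0w1 but not Rw1w1.
C: fails — Rvw and Rvw but not Rww.
D: fails — Rw0w2 and Rw0w2 but not Rw2w2.

A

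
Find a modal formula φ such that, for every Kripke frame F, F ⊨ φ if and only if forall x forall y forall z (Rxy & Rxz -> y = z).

◇s → □s

This is partial functionality; the standard corresponding axiom is CD: ◇s → □s.
Suppose ◇s→□s is valid. Take Rxy, Rxz and set V(s)={y}. Then ◇s at x, so □s at x, so s at z, i.e. z=y.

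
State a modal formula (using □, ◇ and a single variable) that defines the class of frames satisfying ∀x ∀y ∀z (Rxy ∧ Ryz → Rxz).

A defining formula is □p → □□p (the 4 axiom).

□p → □□p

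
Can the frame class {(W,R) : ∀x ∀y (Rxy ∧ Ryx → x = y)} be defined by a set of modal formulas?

Not definable by any modal formula

Any modally definable frame class is closed under surjective bounded morphisms.
The 8-cycle (worlds a,b,c,d,e,f,g,h with a→b→c→d→e→f→g→h→a) is antisymmetric. Sending even-indexed worlds to s and odd-indexed worlds to t is a surjective bounded morphism onto the two-world frame with s↔t, which is not antisymmetric.
Hence antisymmetry is not modally definable.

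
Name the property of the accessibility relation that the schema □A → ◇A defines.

Seriality

This is the D axiom.
Its frame correspondent is seriality — ∀x ∃y Rxy.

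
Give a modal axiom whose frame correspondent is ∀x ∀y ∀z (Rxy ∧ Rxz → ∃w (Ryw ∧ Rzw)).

◇□s → □◇s

A defining formula is ◇□s → □◇s (the .2 axiom).
Suppose ◇□s→□◇s is valid. Take Rxy, Rxz and set V(s)={w : Ryw}. Then □s at y so ◇□s at x, so □◇s at x, so ◇s at z, giving w with Rzw and Ryw.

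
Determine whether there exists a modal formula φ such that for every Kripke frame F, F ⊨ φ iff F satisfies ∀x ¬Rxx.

Any modally definable frame class is closed under surjective bounded morphisms.
The 4-cycle (worlds 0,1,2,3 with 0→1→2→3→0) is irreflexive, and the map sending every world to a single reflexive point • is a surjective bounded morphism (forth: every edge maps to (•,•); back: every world has a successor). So any modal formula valid on the 4-cycle is also valid on the reflexive point, which is not irreflexive.
So the class is not modally definable.

Not definable by any modal formula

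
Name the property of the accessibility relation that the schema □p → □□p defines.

Transitivity

This schema is the 4 axiom.
Its frame correspondent is transitivity — ∀x ∀y ∀z (Rxy ∧ Ryz → Rxz).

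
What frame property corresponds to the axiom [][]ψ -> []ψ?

density

Suppose □□ψ→□ψ is valid. Take Rxy and set V(ψ)={w : xR²w}. Then □□ψ at x, so □ψ at x, so ψ at y, i.e. ∃z(Rxz∧Rzy).
The converse is a direct semantic check.
So the correspondent is density.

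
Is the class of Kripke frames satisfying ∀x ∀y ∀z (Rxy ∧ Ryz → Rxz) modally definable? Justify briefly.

This is a Sahlqvist condition; the 4 axiom □q → □□q defines it.

Yes — defined by □q → □□q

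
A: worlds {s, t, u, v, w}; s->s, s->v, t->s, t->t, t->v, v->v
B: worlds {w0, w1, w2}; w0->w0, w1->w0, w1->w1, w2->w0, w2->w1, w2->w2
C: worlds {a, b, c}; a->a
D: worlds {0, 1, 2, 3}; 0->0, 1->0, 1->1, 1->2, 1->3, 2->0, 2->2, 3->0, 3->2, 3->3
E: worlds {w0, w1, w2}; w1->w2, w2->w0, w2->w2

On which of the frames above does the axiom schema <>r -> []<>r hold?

C

This is the axiom for the Euclidean property; its first-order frame correspondent is forall x forall y forall z (Rxy & Rxz -> Ryz).
A: fails — Rsv and Rss but not Rvs.
B: fails — Rw1w0 and Rw1w1 but not Rw0w1.
C: holds.
D: fails — R10 and R12 but not R02.
E: fails — Rw2w0 and Rw2w0 but not Rw0w0.
Valid on: C.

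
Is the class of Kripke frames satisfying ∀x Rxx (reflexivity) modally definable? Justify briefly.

This is a Sahlqvist condition; the T axiom □p → p defines it.

Yes, by □p → p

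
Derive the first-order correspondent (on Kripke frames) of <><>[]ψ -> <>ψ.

forall x forall y (x R^2 y -> exists w (yRw & xRw))

This is a Sahlqvist (Geach-type) schema ◇^2□^1ψ → □^0◇^1ψ.
First-order correspondent: forall x forall y (x R^2 y -> exists w (yRw & xRw)).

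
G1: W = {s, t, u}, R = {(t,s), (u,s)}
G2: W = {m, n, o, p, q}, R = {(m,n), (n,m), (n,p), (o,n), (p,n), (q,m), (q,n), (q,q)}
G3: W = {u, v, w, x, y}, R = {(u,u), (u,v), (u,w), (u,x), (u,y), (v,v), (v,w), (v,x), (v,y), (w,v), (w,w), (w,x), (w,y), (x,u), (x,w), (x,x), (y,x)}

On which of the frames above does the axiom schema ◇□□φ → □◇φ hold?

G3

The schema corresponds to a generalized confluence (Geach) condition: ∀x ∀y ∀z ((xRy ∧ xRz) → ∃w (yR²w ∧ zRw)).
G1: fails — tRs, tRs but no w with sR²w and sRw.
G2: fails — mRn, mRn but no w with nR²w and nRw.
G3: condition met.
Valid on: G3.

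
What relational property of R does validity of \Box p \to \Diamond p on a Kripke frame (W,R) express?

This schema is the D axiom.
Its frame correspondent is seriality — \forall x \exists y Rxy.

seriality: \forall x \exists y Rxy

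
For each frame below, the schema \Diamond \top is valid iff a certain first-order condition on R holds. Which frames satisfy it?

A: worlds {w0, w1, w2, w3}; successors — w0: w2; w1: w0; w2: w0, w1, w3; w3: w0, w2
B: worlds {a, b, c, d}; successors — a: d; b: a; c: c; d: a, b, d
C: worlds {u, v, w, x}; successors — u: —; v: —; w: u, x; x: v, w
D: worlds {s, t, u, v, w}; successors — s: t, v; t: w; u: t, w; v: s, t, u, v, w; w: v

The schema corresponds to seriality: \forall x \exists y Rxy.
A: holds.
B: holds.
C: fails — world u has no successor.
D: holds.
Valid on: A, B, D.

A, B, D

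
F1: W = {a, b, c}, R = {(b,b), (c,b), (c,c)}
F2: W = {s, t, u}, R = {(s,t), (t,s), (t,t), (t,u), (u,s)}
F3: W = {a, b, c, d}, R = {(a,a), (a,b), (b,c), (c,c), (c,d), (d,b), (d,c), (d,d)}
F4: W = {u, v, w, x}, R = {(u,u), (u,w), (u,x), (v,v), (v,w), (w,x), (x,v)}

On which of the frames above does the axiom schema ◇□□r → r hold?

This is the axiom for a generalized confluence (Geach) condition; its first-order frame correspondent is ∀x ∀y (xRy → ∃w (yR²w ∧ x = w)).
F1: fails — cRb but no w with bR²w and c=w.
F2: satisfies the condition.
F3: fails — aRb but no w with bR²w and a=w.
F4: fails — uRw but no t with wR²t and u=t.
Valid on: F2.

F2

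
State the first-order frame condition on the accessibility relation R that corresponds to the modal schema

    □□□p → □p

∀x ∀z (xRz → ∃w (xR³w ∧ z = w))

This is a Sahlqvist (Geach-type) schema ◇^0□^3p → □^1◇^0p.
First-order correspondent: ∀x ∀z (xRz → ∃w (xR³w ∧ z = w)).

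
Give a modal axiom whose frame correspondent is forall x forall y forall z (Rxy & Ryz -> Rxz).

□p → □□p

This is transitivity; the standard corresponding axiom is 4: □p → □□p.
Suppose □p→□□p is valid. Take Rxy, Ryz and set V(p)={w : Rxw}. Then □p at x, so □□p at x, so □p at y, so p at z, i.e. Rxz.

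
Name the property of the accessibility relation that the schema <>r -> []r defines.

Suppose ◇r→□r is valid. Take Rxy, Rxz and set V(r)={y}. Then ◇r at x, so □r at x, so r at z, i.e. z=y.
Conversely, on a frame with partial functionality the schema holds at every world under every valuation.
Frame condition: forall x forall y forall z (Rxy & Rxz -> y = z).

Partial functionality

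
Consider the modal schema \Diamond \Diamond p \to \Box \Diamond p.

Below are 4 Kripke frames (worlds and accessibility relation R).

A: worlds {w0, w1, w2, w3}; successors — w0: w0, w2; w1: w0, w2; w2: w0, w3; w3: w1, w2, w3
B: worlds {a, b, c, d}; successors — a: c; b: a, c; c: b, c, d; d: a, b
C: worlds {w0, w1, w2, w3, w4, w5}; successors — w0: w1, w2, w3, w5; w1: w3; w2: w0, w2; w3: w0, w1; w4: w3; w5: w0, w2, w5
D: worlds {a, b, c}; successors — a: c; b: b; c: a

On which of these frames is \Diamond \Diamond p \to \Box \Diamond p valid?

D

This is the axiom for a generalized confluence (Geach) condition; its first-order frame correspondent is \forall x \forall y \forall z ((x R^2 y \wedge xRz) \to \exists w (y = w \wedge zRw)).
A: fails — w0R²w2, w0Rw2 but no w with w2=w and w2Rw.
B: fails — bR²b, bRa but no w with b=w and aRw.
C: fails — w0R²w0, w0Rw1 but no w with w0=w and w1Rw.
D: ✓.
Valid on: D.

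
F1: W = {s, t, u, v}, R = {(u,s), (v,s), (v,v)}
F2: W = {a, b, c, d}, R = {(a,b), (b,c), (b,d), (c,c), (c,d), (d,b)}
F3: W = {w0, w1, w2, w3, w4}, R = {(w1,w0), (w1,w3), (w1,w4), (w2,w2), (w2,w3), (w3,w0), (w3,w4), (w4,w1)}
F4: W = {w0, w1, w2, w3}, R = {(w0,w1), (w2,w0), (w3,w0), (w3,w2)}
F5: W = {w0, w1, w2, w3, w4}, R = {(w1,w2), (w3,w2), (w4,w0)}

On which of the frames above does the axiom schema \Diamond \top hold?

F2

Frame correspondent (Sahlqvist): \forall x \exists y Rxy — i.e. seriality.
F1: fails — world s has no successor.
F2: satisfies the condition.
F3: fails — world w0 has no successor.
F4: fails — world w1 has no successor.
F5: fails — world w0 has no successor.
Valid on: F2.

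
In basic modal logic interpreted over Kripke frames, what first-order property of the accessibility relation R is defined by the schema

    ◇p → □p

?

partial functionality

Suppose ◇p→□p is valid. Take Rxy, Rxz and set V(p)={y}. Then ◇p at x, so □p at x, so p at z, i.e. z=y.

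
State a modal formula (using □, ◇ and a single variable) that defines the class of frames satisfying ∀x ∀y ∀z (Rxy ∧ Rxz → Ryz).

◇s → □◇s

This is the Euclidean property; the standard corresponding axiom is 5: ◇s → □◇s.
Suppose ◇s→□◇s is valid. Take Rxy, Rxz and set V(s)={y}. Then ◇s at x, so □◇s at x, so ◇s at z, so some w with Rzw has s; w=y, i.e. Rzy. By symmetry of the argument, Ryz.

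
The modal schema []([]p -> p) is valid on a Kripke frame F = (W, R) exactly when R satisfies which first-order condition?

Shift-reflexivity

Suppose □(□p→p) is valid. Take Rxy and set V(p)={w : Ryw}. Then at y, □p holds; since □(□p→p) at x, □p→p at y, so p at y, i.e. Ryy.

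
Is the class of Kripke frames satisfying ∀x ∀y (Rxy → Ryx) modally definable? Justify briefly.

The condition is symmetry. A defining modal formula is q → □◇q.

Definable; q → □◇q defines it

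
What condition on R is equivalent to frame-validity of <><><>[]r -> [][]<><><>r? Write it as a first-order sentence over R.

forall x forall y forall z ((x R^3 y & x R^2 z) -> exists w (yRw & z R^3 w))

This is a Sahlqvist (Geach-type) schema ◇^3□^1r → □^2◇^3r.
Minimal-valuation argument: fix x; take any y with xR^3y and any z with xR^2z. Set V(r) to the set of worlds R-reachable from y in exactly 1 step. Then □^1r holds at y, so the antecedent holds at x; validity forces ◇^3r at z, giving a w with zR^3w and yR^1w.
First-order correspondent: forall x forall y forall z ((x R^3 y & x R^2 z) -> exists w (yRw & z R^3 w)).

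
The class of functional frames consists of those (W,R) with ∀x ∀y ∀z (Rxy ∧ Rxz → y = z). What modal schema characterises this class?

◇q → □q

The condition is partial functionality. The CD schema ◇q → □q defines it.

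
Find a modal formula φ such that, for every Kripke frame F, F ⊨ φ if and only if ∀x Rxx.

A defining formula is □q → q (the T axiom).

□q → q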